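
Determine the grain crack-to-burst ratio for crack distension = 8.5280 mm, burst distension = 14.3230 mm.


Formula: Ratio = crack / burst
Substituting: Ratio = 8.5280 / 14.3230
Result: 0.5954


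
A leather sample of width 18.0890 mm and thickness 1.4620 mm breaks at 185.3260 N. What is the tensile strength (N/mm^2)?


Formula: TS = force / (width * thickness)
Substituting: TS = 185.3260 / (18.0890 * 1.4620)
Result: 7.0077 N/mm^2


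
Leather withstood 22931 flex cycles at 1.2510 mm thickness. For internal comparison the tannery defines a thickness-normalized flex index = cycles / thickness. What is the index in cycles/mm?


Formula: Index = cycles / thickness
Substituting: Index = 22931 / 1.2510
Result: 18330.1359 cycles/mm


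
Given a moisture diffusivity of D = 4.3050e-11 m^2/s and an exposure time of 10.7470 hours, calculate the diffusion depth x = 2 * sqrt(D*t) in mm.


t = 10.7470 hr * 3600 = 38689.2000 s
D * t = 4.3050e-11 * 38689.2000 = 1.6656e-06
x = 2 * sqrt(D*t) = 2 * sqrt(1.6656e-06) = 0.00258114 m = 2.5811 mm


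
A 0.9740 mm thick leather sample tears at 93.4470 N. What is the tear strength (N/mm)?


Formula: Tear strength = force / thickness
Substituting: Tear strength = 93.4470 / 0.9740
Result: 95.9415 N/mm


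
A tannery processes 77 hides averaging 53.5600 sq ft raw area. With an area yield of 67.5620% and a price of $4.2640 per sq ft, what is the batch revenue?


Raw_total = N * avg_area = 77 * 53.5600 = 4124.1200 sq ft
Finished = Raw_total * yield / 100 = 4124.1200 * 67.5620 / 100 = 2786.3380 sq ft
Value = Finished * price = 2786.3380 * 4.2640 = 11880.9450 $


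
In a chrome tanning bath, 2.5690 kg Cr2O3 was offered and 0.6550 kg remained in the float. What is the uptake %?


Formula: Uptake = (offered - residual) / offered * 100
Substituting: Uptake = (2.5690 - 0.6550) / 2.5690 * 100
Result: 74.5037 %


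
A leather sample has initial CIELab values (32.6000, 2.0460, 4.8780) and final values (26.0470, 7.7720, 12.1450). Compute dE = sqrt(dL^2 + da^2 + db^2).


dL = -6.5530, da = 5.7260, db = 7.2670
dE = sqrt((-6.5530)^2 + 5.7260^2 + 7.2670^2) = 11.3375


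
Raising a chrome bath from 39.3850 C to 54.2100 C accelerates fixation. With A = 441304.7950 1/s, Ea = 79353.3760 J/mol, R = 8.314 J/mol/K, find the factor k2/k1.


T1 = 39.3850 + 273.15 = 312.5350 K; T2 = 54.2100 + 273.15 = 327.3600 K
k1 = A * exp(-Ea/(R*T1)) = 441304.7950 * exp(-79353.3760/(8.314*312.5350)) = 2.4086e-08 1/s
k2 = A * exp(-Ea/(R*T2)) = 441304.7950 * exp(-79353.3760/(8.314*327.3600)) = 9.6027e-08 1/s
k2/k1 = 9.6027e-08 / 2.4086e-08 = 3.9869


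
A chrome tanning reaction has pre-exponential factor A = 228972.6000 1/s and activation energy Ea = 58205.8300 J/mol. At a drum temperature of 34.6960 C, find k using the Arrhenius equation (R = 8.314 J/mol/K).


T_K = T_C + 273.15 = 34.6960 + 273.15 = 307.8460 K
exponent = -Ea / (R * T_K) = -58205.8300 / (8.314 * 307.8460) = -22.7417
k = A * exp(exponent) = 228972.6000 * exp(-22.7417) = 3.0422e-05 1/s


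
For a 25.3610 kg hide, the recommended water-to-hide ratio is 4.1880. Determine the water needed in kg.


Formula: Water = hide_weight * ratio
Substituting: Water = 25.3610 * 4.1880
Result: 106.2119 kg


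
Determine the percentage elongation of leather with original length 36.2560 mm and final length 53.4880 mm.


Formula: Elongation = (Lf - L0) / L0 * 100
Substituting: Elongation = (53.4880 - 36.2560) / 36.2560 * 100
Result: 47.5287 %


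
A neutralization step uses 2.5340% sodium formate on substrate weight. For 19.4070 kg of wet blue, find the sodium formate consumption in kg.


Formula: Neutralizer = substrate * pct / 100
Substituting: Neutralizer = 19.4070 * 2.5340 / 100
Result: 0.4918 kg


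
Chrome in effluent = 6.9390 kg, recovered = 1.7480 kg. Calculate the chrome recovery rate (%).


Formula: Recovery = recovered / input * 100
Substituting: Recovery = 1.7480 / 6.9390 * 100
Result: 25.1909 %


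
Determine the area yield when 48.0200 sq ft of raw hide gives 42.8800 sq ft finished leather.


Formula: Yield = finished / raw * 100
Substituting: Yield = 42.8800 / 48.0200 * 100
Result: 89.2961 %


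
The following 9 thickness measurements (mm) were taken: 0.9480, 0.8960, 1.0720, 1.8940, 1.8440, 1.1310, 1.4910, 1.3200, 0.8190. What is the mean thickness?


Formula: Average = sum / n
Substituting: Average = 11.4150 / 9
Result: 1.2683 mm


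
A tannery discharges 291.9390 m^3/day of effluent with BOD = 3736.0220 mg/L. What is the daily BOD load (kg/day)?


Formula: BOD_load = volume * conc / 1000
Substituting: BOD_load = 291.9390 * 3736.0220 / 1000
Result: 1090.6905 kg/day


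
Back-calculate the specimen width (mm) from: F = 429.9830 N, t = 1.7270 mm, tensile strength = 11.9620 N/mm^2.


Formula: w = F / (TS * t)
Substituting: w = 429.9830 / (11.9620 * 1.7270)
Result: 20.8140 mm


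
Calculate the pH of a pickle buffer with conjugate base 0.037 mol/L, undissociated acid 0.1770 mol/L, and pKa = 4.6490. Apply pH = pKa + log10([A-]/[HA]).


ratio = [A-] / [HA] = 0.037 / 0.1770 = 0.2090
log10(ratio) = -0.6798
pH = pKa + log10(ratio) = 4.6490 - 0.6798 = 3.9692


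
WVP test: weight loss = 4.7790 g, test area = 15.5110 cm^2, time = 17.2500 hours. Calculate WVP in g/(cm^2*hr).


Formula: WVP = loss / (area * time)
Substituting: WVP = 4.7790 / (15.5110 * 17.2500)
Result: 0.0178611 g/(cm^2*hr)


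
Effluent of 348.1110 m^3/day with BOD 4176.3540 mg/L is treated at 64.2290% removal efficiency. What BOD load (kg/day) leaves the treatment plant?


Load_in = volume * conc / 1000 = 348.1110 * 4176.3540 / 1000 = 1453.8348 kg/day
Removed = Load_in * eff / 100 = 1453.8348 * 64.2290 / 100 = 933.7835 kg/day
Load_out = Load_in - Removed = 1453.8348 - 933.7835 = 520.0512 kg/day


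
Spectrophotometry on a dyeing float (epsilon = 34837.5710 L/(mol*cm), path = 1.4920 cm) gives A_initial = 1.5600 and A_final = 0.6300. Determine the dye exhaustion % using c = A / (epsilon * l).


c_initial = A_i / (epsilon * l) = 1.5600 / (34837.5710 * 1.4920) = 3.0013e-05 mol/L
c_final = A_f / (epsilon * l) = 0.6300 / (34837.5710 * 1.4920) = 1.2121e-05 mol/L
Exhaustion = (c_initial - c_final) / c_initial * 100 = (3.0013e-05 - 1.2121e-05) / 3.0013e-05 * 100 = 59.6154 %


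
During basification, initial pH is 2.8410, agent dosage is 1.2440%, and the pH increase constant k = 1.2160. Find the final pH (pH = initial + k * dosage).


Formula: pH_final = pH_initial + k * base_pct
Substituting: pH_final = 2.8410 + 1.2160 * 1.2440
Result: 4.3537


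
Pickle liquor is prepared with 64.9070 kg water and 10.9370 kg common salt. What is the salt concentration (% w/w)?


Formula: Conc = salt / (water + salt) * 100
Substituting: Conc = 10.9370 / (64.9070 + 10.9370) * 100
Result: 14.4204 %


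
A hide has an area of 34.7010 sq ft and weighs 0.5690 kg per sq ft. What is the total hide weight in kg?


Formula: Weight = area * weight_per_sqft
Substituting: Weight = 34.7010 * 0.5690
Result: 19.7449 kg


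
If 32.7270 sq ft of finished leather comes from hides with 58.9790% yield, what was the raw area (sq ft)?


Formula: raw = finished * 100 / yield
Substituting: raw = 32.7270 * 100 / 58.9790
Result: 55.4892 sq ft


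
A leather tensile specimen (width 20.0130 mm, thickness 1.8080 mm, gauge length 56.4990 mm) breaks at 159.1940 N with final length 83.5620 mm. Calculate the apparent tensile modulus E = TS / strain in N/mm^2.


TS = F / (w * t) = 159.1940 / (20.0130 * 1.8080) = 4.3996 N/mm^2
strain = (Lf - L0) / L0 = (83.5620 - 56.4990) / 56.4990 = 0.4790
E = TS / strain = 4.3996 / 0.4790 = 9.1850 N/mm^2


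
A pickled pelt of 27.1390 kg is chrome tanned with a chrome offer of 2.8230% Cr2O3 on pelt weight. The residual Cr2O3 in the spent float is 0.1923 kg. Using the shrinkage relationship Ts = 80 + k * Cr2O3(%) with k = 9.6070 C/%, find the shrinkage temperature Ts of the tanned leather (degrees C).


Offered = pelt * offer_pct / 100 = 27.1390 * 2.8230 / 100 = 0.7661 kg
Uptake = offered - residual = 0.7661 - 0.1923 = 0.5738 kg
Cr2O3% on pelt = uptake / pelt * 100 = 0.5738 / 27.1390 * 100 = 2.1144 %
Ts = 80 + k * Cr2O3% = 80 + 9.6070 * 2.1144 = 100.3133 C


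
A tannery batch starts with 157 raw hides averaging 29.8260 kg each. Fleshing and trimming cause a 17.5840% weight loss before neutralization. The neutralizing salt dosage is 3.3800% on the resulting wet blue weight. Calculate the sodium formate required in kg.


Total_raw = N * avg_wt = 157 * 29.8260 = 4682.6820 kg
Substrate = Total_raw * (1 - loss/100) = 4682.6820 * (1 - 17.5840/100) = 3859.2792 kg
Neutralizer = Substrate * pct / 100 = 3859.2792 * 3.3800 / 100 = 130.4436 kg


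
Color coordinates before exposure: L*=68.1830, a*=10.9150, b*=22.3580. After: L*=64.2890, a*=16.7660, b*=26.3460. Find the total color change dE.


dL = -3.8940, da = 5.8510, db = 3.9880
dE = sqrt((-3.8940)^2 + 5.8510^2 + 3.9880^2) = 8.0809


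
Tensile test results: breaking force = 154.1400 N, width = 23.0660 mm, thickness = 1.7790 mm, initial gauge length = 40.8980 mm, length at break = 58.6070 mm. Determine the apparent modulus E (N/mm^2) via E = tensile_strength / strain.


TS = F / (w * t) = 154.1400 / (23.0660 * 1.7790) = 3.7564 N/mm^2
strain = (Lf - L0) / L0 = (58.6070 - 40.8980) / 40.8980 = 0.4330
E = TS / strain = 3.7564 / 0.4330 = 8.6751 N/mm^2


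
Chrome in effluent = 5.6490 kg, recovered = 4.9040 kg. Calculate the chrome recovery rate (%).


Formula: Recovery = recovered / input * 100
Substituting: Recovery = 4.9040 / 5.6490 * 100
Result: 86.8118 %


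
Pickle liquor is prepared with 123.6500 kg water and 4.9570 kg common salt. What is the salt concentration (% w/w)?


Formula: Conc = salt / (water + salt) * 100
Substituting: Conc = 4.9570 / (123.6500 + 4.9570) * 100
Result: 3.8544 %


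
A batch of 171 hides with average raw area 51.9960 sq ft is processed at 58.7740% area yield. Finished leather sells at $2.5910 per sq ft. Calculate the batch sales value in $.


Raw_total = N * avg_area = 171 * 51.9960 = 8891.3160 sq ft
Finished = Raw_total * yield / 100 = 8891.3160 * 58.7740 / 100 = 5225.7821 sq ft
Value = Finished * price = 5225.7821 * 2.5910 = 13540.0013 $


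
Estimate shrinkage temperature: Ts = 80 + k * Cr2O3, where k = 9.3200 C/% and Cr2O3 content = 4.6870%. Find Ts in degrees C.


Formula: Ts = 80 + k * Cr2O3
Substituting: Ts = 80 + 9.3200 * 4.6870
Result: 123.6828 C


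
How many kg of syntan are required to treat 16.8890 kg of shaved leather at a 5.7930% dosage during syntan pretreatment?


Formula: Syntan = substrate * pct / 100
Substituting: Syntan = 16.8890 * 5.7930 / 100
Result: 0.9784 kg


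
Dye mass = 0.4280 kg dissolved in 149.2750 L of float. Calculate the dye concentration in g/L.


Formula: Conc = dye_mass(kg) / volume(L) * 1000
Substituting: Conc = 0.4280 / 149.2750 * 1000
Result: 2.8672 g/L


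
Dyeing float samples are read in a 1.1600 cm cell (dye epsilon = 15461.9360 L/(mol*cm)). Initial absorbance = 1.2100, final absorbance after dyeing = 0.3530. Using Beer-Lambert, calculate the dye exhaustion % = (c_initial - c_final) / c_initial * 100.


c_initial = A_i / (epsilon * l) = 1.2100 / (15461.9360 * 1.1600) = 6.7463e-05 mol/L
c_final = A_f / (epsilon * l) = 0.3530 / (15461.9360 * 1.1600) = 1.9681e-05 mol/L
Exhaustion = (c_initial - c_final) / c_initial * 100 = (6.7463e-05 - 1.9681e-05) / 6.7463e-05 * 100 = 70.8264 %


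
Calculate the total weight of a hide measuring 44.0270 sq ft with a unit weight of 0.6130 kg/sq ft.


Formula: Weight = area * weight_per_sqft
Substituting: Weight = 44.0270 * 0.6130
Result: 26.9886 kg


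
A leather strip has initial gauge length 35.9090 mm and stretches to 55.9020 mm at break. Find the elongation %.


Formula: Elongation = (Lf - L0) / L0 * 100
Substituting: Elongation = (55.9020 - 35.9090) / 35.9090 * 100
Result: 55.6768 %


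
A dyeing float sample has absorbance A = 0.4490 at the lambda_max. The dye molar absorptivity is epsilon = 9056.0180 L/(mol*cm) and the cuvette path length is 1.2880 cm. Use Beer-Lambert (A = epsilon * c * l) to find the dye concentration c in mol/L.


Formula: c = A / (epsilon * l)
Substituting: c = 0.4490 / (9056.0180 * 1.2880)
Result: 3.8494e-05 mol/L


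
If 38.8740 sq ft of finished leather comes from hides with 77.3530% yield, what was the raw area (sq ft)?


Formula: raw = finished * 100 / yield
Substituting: raw = 38.8740 * 100 / 77.3530
Result: 50.2553 sq ft


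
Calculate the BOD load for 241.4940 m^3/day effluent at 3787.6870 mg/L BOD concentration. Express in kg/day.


Formula: BOD_load = volume * conc / 1000
Substituting: BOD_load = 241.4940 * 3787.6870 / 1000
Result: 914.7037 kg/day


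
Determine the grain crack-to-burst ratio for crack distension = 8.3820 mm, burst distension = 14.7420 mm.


Formula: Ratio = crack / burst
Substituting: Ratio = 8.3820 / 14.7420
Result: 0.5686


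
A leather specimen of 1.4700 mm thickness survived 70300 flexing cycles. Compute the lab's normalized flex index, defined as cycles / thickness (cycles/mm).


Formula: Index = cycles / thickness
Substituting: Index = 70300 / 1.4700
Result: 47823.1293 cycles/mm


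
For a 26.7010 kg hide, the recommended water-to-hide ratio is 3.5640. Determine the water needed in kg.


Formula: Water = hide_weight * ratio
Substituting: Water = 26.7010 * 3.5640
Result: 95.1624 kg


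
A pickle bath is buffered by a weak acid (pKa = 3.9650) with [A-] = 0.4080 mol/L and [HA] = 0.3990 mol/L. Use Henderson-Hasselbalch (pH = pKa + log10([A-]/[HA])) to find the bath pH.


ratio = [A-] / [HA] = 0.4080 / 0.3990 = 1.0226
log10(ratio) = 0.00968727
pH = pKa + log10(ratio) = 3.9650 + 0.00968727 = 3.9747


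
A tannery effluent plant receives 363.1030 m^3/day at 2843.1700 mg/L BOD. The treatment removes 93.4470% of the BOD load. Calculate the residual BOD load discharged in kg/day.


Load_in = volume * conc / 1000 = 363.1030 * 2843.1700 / 1000 = 1032.3636 kg/day
Removed = Load_in * eff / 100 = 1032.3636 * 93.4470 / 100 = 964.7128 kg/day
Load_out = Load_in - Removed = 1032.3636 - 964.7128 = 67.6508 kg/day


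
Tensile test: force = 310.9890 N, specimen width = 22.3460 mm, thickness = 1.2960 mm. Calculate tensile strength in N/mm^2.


Formula: TS = force / (width * thickness)
Substituting: TS = 310.9890 / (22.3460 * 1.2960)
Result: 10.7384 N/mm^2


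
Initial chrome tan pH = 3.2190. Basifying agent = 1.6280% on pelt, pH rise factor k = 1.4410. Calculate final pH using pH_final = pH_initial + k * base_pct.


Formula: pH_final = pH_initial + k * base_pct
Substituting: pH_final = 3.2190 + 1.4410 * 1.6280
Result: 5.5649


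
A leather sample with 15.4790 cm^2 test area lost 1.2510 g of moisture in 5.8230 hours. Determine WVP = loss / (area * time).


Formula: WVP = loss / (area * time)
Substituting: WVP = 1.2510 / (15.4790 * 5.8230)
Result: 0.0138793 g/(cm^2*hr)


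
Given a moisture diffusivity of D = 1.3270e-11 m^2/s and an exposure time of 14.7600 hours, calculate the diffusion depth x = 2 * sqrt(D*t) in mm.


t = 14.7600 hr * 3600 = 53136.0000 s
D * t = 1.3270e-11 * 53136.0000 = 7.0511e-07
x = 2 * sqrt(D*t) = 2 * sqrt(7.0511e-07) = 0.00167942 m = 1.6794 mm


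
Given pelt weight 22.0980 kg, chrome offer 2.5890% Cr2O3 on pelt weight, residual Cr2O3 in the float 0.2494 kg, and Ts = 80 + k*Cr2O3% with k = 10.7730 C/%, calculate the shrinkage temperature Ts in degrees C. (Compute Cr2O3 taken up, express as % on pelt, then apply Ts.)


Offered = pelt * offer_pct / 100 = 22.0980 * 2.5890 / 100 = 0.5721 kg
Uptake = offered - residual = 0.5721 - 0.2494 = 0.3227 kg
Cr2O3% on pelt = uptake / pelt * 100 = 0.3227 / 22.0980 * 100 = 1.4604 %
Ts = 80 + k * Cr2O3% = 80 + 10.7730 * 1.4604 = 95.7328 C


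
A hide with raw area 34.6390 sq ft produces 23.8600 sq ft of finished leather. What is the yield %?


Formula: Yield = finished / raw * 100
Substituting: Yield = 23.8600 / 34.6390 * 100
Result: 68.8819 %


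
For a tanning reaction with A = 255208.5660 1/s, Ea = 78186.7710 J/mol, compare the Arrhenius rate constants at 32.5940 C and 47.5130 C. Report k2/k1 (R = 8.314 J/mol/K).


T1 = 32.5940 + 273.15 = 305.7440 K; T2 = 47.5130 + 273.15 = 320.6630 K
k1 = A * exp(-Ea/(R*T1)) = 255208.5660 * exp(-78186.7710/(8.314*305.7440)) = 1.1185e-08 1/s
k2 = A * exp(-Ea/(R*T2)) = 255208.5660 * exp(-78186.7710/(8.314*320.6630)) = 4.6789e-08 1/s
k2/k1 = 4.6789e-08 / 1.1185e-08 = 4.1831


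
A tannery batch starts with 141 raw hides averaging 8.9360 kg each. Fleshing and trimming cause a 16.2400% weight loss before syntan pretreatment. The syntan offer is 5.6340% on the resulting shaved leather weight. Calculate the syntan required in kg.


Total_raw = N * avg_wt = 141 * 8.9360 = 1259.9760 kg
Substrate = Total_raw * (1 - loss/100) = 1259.9760 * (1 - 16.2400/100) = 1055.3559 kg
Syntan = Substrate * pct / 100 = 1055.3559 * 5.6340 / 100 = 59.4588 kg


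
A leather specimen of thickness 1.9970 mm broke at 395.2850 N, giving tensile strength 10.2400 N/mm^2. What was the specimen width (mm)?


Formula: w = F / (TS * t)
Substituting: w = 395.2850 / (10.2400 * 1.9970)
Result: 19.3300 mm


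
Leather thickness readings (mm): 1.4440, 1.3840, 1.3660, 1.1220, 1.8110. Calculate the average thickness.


Formula: Average = sum / n
Substituting: Average = 7.1270 / 5
Result: 1.4254 mm


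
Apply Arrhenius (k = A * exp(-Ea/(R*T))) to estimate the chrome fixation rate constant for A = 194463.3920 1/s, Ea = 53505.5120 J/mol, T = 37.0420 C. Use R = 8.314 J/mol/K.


T_K = T_C + 273.15 = 37.0420 + 273.15 = 310.1920 K
exponent = -Ea / (R * T_K) = -53505.5120 / (8.314 * 310.1920) = -20.7471
k = A * exp(exponent) = 194463.3920 * exp(-20.7471) = 1.8988e-04 1/s


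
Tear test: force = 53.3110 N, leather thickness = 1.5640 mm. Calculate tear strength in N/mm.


Formula: Tear strength = force / thickness
Substituting: Tear strength = 53.3110 / 1.5640
Result: 34.0863 N/mm


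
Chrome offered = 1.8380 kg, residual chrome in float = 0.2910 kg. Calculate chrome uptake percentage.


Formula: Uptake = (offered - residual) / offered * 100
Substituting: Uptake = (1.8380 - 0.2910) / 1.8380 * 100
Result: 84.1676 %


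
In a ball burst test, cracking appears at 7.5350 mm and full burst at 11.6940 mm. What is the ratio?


Formula: Ratio = crack / burst
Substituting: Ratio = 7.5350 / 11.6940
Result: 0.6443


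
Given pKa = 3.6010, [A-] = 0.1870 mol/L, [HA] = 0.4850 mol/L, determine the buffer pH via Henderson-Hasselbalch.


ratio = [A-] / [HA] = 0.1870 / 0.4850 = 0.3856
log10(ratio) = -0.4139
pH = pKa + log10(ratio) = 3.6010 - 0.4139 = 3.1871


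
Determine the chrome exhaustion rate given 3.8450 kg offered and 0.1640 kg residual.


Formula: Uptake = (offered - residual) / offered * 100
Substituting: Uptake = (3.8450 - 0.1640) / 3.8450 * 100
Result: 95.7347 %


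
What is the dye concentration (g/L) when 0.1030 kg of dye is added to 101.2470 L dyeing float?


Formula: Conc = dye_mass(kg) / volume(L) * 1000
Substituting: Conc = 0.1030 / 101.2470 * 1000
Result: 1.0173 g/L


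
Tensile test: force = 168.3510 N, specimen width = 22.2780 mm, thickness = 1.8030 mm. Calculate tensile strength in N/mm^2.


Formula: TS = force / (width * thickness)
Substituting: TS = 168.3510 / (22.2780 * 1.8030)
Result: 4.1913 N/mm^2


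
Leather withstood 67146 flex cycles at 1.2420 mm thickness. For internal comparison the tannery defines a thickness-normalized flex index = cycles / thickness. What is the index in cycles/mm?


Formula: Index = cycles / thickness
Substituting: Index = 67146 / 1.2420
Result: 54062.8019 cycles/mm


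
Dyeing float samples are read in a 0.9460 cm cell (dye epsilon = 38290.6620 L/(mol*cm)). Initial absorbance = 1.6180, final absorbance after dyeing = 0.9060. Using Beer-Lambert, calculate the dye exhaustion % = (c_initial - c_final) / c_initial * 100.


c_initial = A_i / (epsilon * l) = 1.6180 / (38290.6620 * 0.9460) = 4.4668e-05 mol/L
c_final = A_f / (epsilon * l) = 0.9060 / (38290.6620 * 0.9460) = 2.5012e-05 mol/L
Exhaustion = (c_initial - c_final) / c_initial * 100 = (4.4668e-05 - 2.5012e-05) / 4.4668e-05 * 100 = 44.0049 %


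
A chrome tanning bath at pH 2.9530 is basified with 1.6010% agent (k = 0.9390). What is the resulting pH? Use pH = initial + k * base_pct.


Formula: pH_final = pH_initial + k * base_pct
Substituting: pH_final = 2.9530 + 0.9390 * 1.6010
Result: 4.4563


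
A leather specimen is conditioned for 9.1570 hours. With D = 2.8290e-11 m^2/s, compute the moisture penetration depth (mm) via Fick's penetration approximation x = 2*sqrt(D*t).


t = 9.1570 hr * 3600 = 32965.2000 s
D * t = 2.8290e-11 * 32965.2000 = 9.3259e-07
x = 2 * sqrt(D*t) = 2 * sqrt(9.3259e-07) = 0.00193141 m = 1.9314 mm


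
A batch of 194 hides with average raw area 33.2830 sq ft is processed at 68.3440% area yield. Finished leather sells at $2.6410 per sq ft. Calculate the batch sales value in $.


Raw_total = N * avg_area = 194 * 33.2830 = 6456.9020 sq ft
Finished = Raw_total * yield / 100 = 6456.9020 * 68.3440 / 100 = 4412.9051 sq ft
Value = Finished * price = 4412.9051 * 2.6410 = 11654.4824 $


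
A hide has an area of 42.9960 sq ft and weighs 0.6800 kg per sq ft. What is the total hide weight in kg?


Formula: Weight = area * weight_per_sqft
Substituting: Weight = 42.9960 * 0.6800
Result: 29.2373 kg


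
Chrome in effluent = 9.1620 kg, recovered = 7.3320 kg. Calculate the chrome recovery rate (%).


Formula: Recovery = recovered / input * 100
Substituting: Recovery = 7.3320 / 9.1620 * 100
Result: 80.0262 %


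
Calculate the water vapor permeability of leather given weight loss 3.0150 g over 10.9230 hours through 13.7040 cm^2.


Formula: WVP = loss / (area * time)
Substituting: WVP = 3.0150 / (13.7040 * 10.9230)
Result: 0.0201418 g/(cm^2*hr)


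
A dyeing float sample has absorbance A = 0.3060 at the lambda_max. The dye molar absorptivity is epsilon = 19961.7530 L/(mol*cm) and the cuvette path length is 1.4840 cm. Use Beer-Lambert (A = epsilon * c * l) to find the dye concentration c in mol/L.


Formula: c = A / (epsilon * l)
Substituting: c = 0.3060 / (19961.7530 * 1.4840)
Result: 1.0330e-05 mol/L


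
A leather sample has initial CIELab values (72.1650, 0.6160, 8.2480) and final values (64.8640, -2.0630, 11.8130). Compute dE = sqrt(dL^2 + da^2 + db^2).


dL = -7.3010, da = -2.6790, db = 3.5650
dE = sqrt((-7.3010)^2 + (-2.6790)^2 + 3.5650^2) = 8.5552


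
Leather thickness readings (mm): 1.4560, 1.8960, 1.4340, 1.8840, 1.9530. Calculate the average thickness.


Formula: Average = sum / n
Substituting: Average = 8.6230 / 5
Result: 1.7246 mm


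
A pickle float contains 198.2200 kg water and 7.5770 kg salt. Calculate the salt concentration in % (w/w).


Formula: Conc = salt / (water + salt) * 100
Substituting: Conc = 7.5770 / (198.2200 + 7.5770) * 100
Result: 3.6818 %


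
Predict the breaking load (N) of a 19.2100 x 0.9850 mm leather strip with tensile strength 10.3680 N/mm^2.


Formula: F = TS * w * t
Substituting: F = 10.3680 * 19.2100 * 0.9850
Result: 196.1817 N


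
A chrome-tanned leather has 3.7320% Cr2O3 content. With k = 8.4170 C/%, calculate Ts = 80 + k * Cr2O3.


Formula: Ts = 80 + k * Cr2O3
Substituting: Ts = 80 + 8.4170 * 3.7320
Result: 111.4122 C


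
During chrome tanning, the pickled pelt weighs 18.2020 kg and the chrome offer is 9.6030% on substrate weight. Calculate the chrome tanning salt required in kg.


Formula: Chrome = substrate * pct / 100
Substituting: Chrome = 18.2020 * 9.6030 / 100
Result: 1.7479 kg


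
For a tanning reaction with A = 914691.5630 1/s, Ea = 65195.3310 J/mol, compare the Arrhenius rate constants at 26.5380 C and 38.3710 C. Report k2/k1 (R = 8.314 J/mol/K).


T1 = 26.5380 + 273.15 = 299.6880 K; T2 = 38.3710 + 273.15 = 311.5210 K
k1 = A * exp(-Ea/(R*T1)) = 914691.5630 * exp(-65195.3310/(8.314*299.6880)) = 3.9585e-06 1/s
k2 = A * exp(-Ea/(R*T2)) = 914691.5630 * exp(-65195.3310/(8.314*311.5210)) = 1.0695e-05 1/s
k2/k1 = 1.0695e-05 / 3.9585e-06 = 2.7018


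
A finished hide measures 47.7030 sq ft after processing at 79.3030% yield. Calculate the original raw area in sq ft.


Formula: raw = finished * 100 / yield
Substituting: raw = 47.7030 * 100 / 79.3030
Result: 60.1528 sq ft


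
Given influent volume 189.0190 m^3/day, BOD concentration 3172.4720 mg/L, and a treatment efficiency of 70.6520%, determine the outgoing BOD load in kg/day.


Load_in = volume * conc / 1000 = 189.0190 * 3172.4720 / 1000 = 599.6575 kg/day
Removed = Load_in * eff / 100 = 599.6575 * 70.6520 / 100 = 423.6700 kg/day
Load_out = Load_in - Removed = 599.6575 - 423.6700 = 175.9875 kg/day


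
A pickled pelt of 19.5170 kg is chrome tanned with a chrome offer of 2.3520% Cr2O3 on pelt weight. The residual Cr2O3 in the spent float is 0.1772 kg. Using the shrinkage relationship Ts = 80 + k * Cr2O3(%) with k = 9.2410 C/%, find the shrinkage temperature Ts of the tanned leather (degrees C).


Offered = pelt * offer_pct / 100 = 19.5170 * 2.3520 / 100 = 0.4590 kg
Uptake = offered - residual = 0.4590 - 0.1772 = 0.2818 kg
Cr2O3% on pelt = uptake / pelt * 100 = 0.2818 / 19.5170 * 100 = 1.4441 %
Ts = 80 + k * Cr2O3% = 80 + 9.2410 * 1.4441 = 93.3447 C


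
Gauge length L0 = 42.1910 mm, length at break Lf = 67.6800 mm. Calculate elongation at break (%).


Formula: Elongation = (Lf - L0) / L0 * 100
Substituting: Elongation = (67.6800 - 42.1910) / 42.1910 * 100
Result: 60.4134 %


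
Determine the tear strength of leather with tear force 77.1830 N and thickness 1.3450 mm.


Formula: Tear strength = force / thickness
Substituting: Tear strength = 77.1830 / 1.3450
Result: 57.3851 N/mm


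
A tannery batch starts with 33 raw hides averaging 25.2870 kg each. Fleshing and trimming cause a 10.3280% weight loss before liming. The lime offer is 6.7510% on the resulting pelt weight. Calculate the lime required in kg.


Total_raw = N * avg_wt = 33 * 25.2870 = 834.4710 kg
Substrate = Total_raw * (1 - loss/100) = 834.4710 * (1 - 10.3280/100) = 748.2868 kg
Lime = Substrate * pct / 100 = 748.2868 * 6.7510 / 100 = 50.5168 kg


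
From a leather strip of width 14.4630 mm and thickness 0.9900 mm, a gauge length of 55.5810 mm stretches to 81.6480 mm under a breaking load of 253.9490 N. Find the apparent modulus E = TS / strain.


TS = F / (w * t) = 253.9490 / (14.4630 * 0.9900) = 17.7359 N/mm^2
strain = (Lf - L0) / L0 = (81.6480 - 55.5810) / 55.5810 = 0.4690
E = TS / strain = 17.7359 / 0.4690 = 37.8171 N/mm^2


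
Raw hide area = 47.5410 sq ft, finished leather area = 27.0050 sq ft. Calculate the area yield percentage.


Formula: Yield = finished / raw * 100
Substituting: Yield = 27.0050 / 47.5410 * 100
Result: 56.8036 %


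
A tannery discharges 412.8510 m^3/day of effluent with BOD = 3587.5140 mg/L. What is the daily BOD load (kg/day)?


Formula: BOD_load = volume * conc / 1000
Substituting: BOD_load = 412.8510 * 3587.5140 / 1000
Result: 1481.1087 kg/day


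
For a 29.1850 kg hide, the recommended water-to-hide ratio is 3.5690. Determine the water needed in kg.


Formula: Water = hide_weight * ratio
Substituting: Water = 29.1850 * 3.5690
Result: 104.1613 kg


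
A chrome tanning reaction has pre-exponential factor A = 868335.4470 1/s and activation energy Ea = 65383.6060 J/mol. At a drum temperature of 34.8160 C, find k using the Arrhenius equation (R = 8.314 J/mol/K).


T_K = T_C + 273.15 = 34.8160 + 273.15 = 307.9660 K
exponent = -Ea / (R * T_K) = -65383.6060 / (8.314 * 307.9660) = -25.5362
k = A * exp(exponent) = 868335.4470 * exp(-25.5362) = 7.0544e-06 1/s


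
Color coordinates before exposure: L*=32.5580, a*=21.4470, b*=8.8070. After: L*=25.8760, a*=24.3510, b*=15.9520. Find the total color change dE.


dL = -6.6820, da = 2.9040, db = 7.1450
dE = sqrt((-6.6820)^2 + 2.9040^2 + 7.1450^2) = 10.2046


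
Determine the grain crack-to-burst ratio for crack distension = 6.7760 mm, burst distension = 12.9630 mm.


Formula: Ratio = crack / burst
Substituting: Ratio = 6.7760 / 12.9630
Result: 0.5227


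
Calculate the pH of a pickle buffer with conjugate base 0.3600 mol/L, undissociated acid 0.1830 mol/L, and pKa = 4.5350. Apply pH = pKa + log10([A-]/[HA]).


ratio = [A-] / [HA] = 0.3600 / 0.1830 = 1.9672
log10(ratio) = 0.2939
pH = pKa + log10(ratio) = 4.5350 + 0.2939 = 4.8289


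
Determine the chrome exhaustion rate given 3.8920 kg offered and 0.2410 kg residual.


Formula: Uptake = (offered - residual) / offered * 100
Substituting: Uptake = (3.8920 - 0.2410) / 3.8920 * 100
Result: 93.8078 %


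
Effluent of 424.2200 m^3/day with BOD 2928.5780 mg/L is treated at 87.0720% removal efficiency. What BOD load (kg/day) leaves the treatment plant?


Load_in = volume * conc / 1000 = 424.2200 * 2928.5780 / 1000 = 1242.3614 kg/day
Removed = Load_in * eff / 100 = 1242.3614 * 87.0720 / 100 = 1081.7489 kg/day
Load_out = Load_in - Removed = 1242.3614 - 1081.7489 = 160.6125 kg/day


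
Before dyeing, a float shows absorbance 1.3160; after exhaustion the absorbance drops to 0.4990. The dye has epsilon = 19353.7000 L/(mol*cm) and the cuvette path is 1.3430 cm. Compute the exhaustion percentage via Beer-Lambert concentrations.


c_initial = A_i / (epsilon * l) = 1.3160 / (19353.7000 * 1.3430) = 5.0631e-05 mol/L
c_final = A_f / (epsilon * l) = 0.4990 / (19353.7000 * 1.3430) = 1.9198e-05 mol/L
Exhaustion = (c_initial - c_final) / c_initial * 100 = (5.0631e-05 - 1.9198e-05) / 5.0631e-05 * 100 = 62.0821 %


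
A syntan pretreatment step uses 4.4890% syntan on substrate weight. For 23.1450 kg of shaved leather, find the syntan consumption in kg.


Formula: Syntan = substrate * pct / 100
Substituting: Syntan = 23.1450 * 4.4890 / 100
Result: 1.0390 kg


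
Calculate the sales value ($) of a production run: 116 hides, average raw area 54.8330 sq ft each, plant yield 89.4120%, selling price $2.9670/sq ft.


Raw_total = N * avg_area = 116 * 54.8330 = 6360.6280 sq ft
Finished = Raw_total * yield / 100 = 6360.6280 * 89.4120 / 100 = 5687.1647 sq ft
Value = Finished * price = 5687.1647 * 2.9670 = 16873.8177 $


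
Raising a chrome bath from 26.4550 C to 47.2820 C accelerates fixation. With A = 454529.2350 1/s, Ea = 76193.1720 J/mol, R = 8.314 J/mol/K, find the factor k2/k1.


T1 = 26.4550 + 273.15 = 299.6050 K; T2 = 47.2820 + 273.15 = 320.4320 K
k1 = A * exp(-Ea/(R*T1)) = 454529.2350 * exp(-76193.1720/(8.314*299.6050)) = 2.3615e-08 1/s
k2 = A * exp(-Ea/(R*T2)) = 454529.2350 * exp(-76193.1720/(8.314*320.4320)) = 1.7243e-07 1/s
k2/k1 = 1.7243e-07 / 2.3615e-08 = 7.3020


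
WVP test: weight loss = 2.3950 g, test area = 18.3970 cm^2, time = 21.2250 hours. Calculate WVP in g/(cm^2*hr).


Formula: WVP = loss / (area * time)
Substituting: WVP = 2.3950 / (18.3970 * 21.2250)
Result: 0.00613353 g/(cm^2*hr)


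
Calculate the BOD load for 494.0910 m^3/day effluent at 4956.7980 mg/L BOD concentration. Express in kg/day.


Formula: BOD_load = volume * conc / 1000
Substituting: BOD_load = 494.0910 * 4956.7980 / 1000
Result: 2449.1093 kg/day


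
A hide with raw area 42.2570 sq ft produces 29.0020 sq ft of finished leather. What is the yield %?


Formula: Yield = finished / raw * 100
Substituting: Yield = 29.0020 / 42.2570 * 100
Result: 68.6324 %


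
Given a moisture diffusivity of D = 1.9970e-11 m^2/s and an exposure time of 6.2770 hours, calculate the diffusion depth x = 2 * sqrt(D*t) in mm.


t = 6.2770 hr * 3600 = 22597.2000 s
D * t = 1.9970e-11 * 22597.2000 = 4.5127e-07
x = 2 * sqrt(D*t) = 2 * sqrt(4.5127e-07) = 0.00134353 m = 1.3435 mm


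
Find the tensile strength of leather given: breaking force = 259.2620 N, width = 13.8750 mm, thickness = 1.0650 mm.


Formula: TS = force / (width * thickness)
Substituting: TS = 259.2620 / (13.8750 * 1.0650)
Result: 17.5451 N/mm^2


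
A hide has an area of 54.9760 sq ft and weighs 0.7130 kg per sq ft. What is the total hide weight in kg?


Formula: Weight = area * weight_per_sqft
Substituting: Weight = 54.9760 * 0.7130
Result: 39.1979 kg


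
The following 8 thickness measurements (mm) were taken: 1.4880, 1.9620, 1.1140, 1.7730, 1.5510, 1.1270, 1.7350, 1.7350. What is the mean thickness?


Formula: Average = sum / n
Substituting: Average = 12.4850 / 8
Result: 1.5606 mm


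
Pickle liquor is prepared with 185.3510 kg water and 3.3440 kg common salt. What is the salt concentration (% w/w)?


Formula: Conc = salt / (water + salt) * 100
Substituting: Conc = 3.3440 / (185.3510 + 3.3440) * 100
Result: 1.7722 %


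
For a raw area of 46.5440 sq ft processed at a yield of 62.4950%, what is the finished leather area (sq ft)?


Formula: finished = raw * yield / 100
Substituting: finished = 46.5440 * 62.4950 / 100
Result: 29.0877 sq ft


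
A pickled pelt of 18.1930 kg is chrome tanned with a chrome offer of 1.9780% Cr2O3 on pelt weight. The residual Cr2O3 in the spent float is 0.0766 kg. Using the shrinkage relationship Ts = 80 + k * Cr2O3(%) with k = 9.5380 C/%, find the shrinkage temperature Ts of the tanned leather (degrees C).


Offered = pelt * offer_pct / 100 = 18.1930 * 1.9780 / 100 = 0.3599 kg
Uptake = offered - residual = 0.3599 - 0.0766 = 0.2833 kg
Cr2O3% on pelt = uptake / pelt * 100 = 0.2833 / 18.1930 * 100 = 1.5570 %
Ts = 80 + k * Cr2O3% = 80 + 9.5380 * 1.5570 = 94.8503 C


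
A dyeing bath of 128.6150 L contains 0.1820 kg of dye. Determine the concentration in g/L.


Formula: Conc = dye_mass(kg) / volume(L) * 1000
Substituting: Conc = 0.1820 / 128.6150 * 1000
Result: 1.4151 g/L


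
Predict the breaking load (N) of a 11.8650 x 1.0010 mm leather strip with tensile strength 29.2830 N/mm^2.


Formula: F = TS * w * t
Substituting: F = 29.2830 * 11.8650 * 1.0010
Result: 347.7902 N


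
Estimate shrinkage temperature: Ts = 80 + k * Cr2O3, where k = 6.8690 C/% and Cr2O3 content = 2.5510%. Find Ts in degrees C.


Formula: Ts = 80 + k * Cr2O3
Substituting: Ts = 80 + 6.8690 * 2.5510
Result: 97.5228 C


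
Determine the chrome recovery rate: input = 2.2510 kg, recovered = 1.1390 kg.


Formula: Recovery = recovered / input * 100
Substituting: Recovery = 1.1390 / 2.2510 * 100
Result: 50.5997 %


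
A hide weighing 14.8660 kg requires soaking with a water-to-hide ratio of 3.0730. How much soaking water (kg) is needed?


Formula: Water = hide_weight * ratio
Substituting: Water = 14.8660 * 3.0730
Result: 45.6832 kg


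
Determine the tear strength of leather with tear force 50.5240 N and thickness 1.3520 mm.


Formula: Tear strength = force / thickness
Substituting: Tear strength = 50.5240 / 1.3520
Result: 37.3698 N/mm


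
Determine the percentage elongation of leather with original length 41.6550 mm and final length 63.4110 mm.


Formula: Elongation = (Lf - L0) / L0 * 100
Substituting: Elongation = (63.4110 - 41.6550) / 41.6550 * 100
Result: 52.2290 %


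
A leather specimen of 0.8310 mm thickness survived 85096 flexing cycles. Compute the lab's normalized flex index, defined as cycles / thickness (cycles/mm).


Formula: Index = cycles / thickness
Substituting: Index = 85096 / 0.8310
Result: 102401.9254 cycles/mm


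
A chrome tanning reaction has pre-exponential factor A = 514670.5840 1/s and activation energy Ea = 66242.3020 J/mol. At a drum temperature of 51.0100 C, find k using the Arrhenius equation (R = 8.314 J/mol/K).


T_K = T_C + 273.15 = 51.0100 + 273.15 = 324.1600 K
exponent = -Ea / (R * T_K) = -66242.3020 / (8.314 * 324.1600) = -24.5791
k = A * exp(exponent) = 514670.5840 * exp(-24.5791) = 1.0888e-05 1/s


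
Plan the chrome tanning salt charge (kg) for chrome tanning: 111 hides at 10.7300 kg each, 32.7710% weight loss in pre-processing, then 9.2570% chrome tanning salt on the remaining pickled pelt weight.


Total_raw = N * avg_wt = 111 * 10.7300 = 1191.0300 kg
Substrate = Total_raw * (1 - loss/100) = 1191.0300 * (1 - 32.7710/100) = 800.7176 kg
Chrome = Substrate * pct / 100 = 800.7176 * 9.2570 / 100 = 74.1224 kg


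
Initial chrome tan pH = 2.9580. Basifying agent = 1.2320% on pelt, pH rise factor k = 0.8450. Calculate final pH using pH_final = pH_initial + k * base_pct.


Formula: pH_final = pH_initial + k * base_pct
Substituting: pH_final = 2.9580 + 0.8450 * 1.2320
Result: 3.9990


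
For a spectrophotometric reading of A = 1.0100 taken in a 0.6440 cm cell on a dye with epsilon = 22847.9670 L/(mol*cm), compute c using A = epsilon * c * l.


Formula: c = A / (epsilon * l)
Substituting: c = 1.0100 / (22847.9670 * 0.6440)
Result: 6.8642e-05 mol/L


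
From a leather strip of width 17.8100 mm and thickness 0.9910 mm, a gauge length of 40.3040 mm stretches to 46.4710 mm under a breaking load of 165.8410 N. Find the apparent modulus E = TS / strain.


TS = F / (w * t) = 165.8410 / (17.8100 * 0.9910) = 9.3962 N/mm^2
strain = (Lf - L0) / L0 = (46.4710 - 40.3040) / 40.3040 = 0.1530
E = TS / strain = 9.3962 / 0.1530 = 61.4085 N/mm^2


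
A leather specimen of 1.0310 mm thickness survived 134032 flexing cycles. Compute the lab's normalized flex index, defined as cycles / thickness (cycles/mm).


Formula: Index = cycles / thickness
Substituting: Index = 134032 / 1.0310
Result: 130001.9399 cycles/mm


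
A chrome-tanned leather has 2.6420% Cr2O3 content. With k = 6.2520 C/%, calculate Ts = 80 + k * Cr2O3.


Formula: Ts = 80 + k * Cr2O3
Substituting: Ts = 80 + 6.2520 * 2.6420
Result: 96.5178 C


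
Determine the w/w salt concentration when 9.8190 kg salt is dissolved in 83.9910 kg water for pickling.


Formula: Conc = salt / (water + salt) * 100
Substituting: Conc = 9.8190 / (83.9910 + 9.8190) * 100
Result: 10.4669 %


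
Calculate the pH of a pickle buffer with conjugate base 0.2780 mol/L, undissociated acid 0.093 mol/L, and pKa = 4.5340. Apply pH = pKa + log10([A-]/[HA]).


ratio = [A-] / [HA] = 0.2780 / 0.093 = 2.9892
log10(ratio) = 0.4756
pH = pKa + log10(ratio) = 4.5340 + 0.4756 = 5.0096


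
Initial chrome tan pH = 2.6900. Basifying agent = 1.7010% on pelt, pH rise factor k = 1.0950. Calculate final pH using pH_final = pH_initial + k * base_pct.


Formula: pH_final = pH_initial + k * base_pct
Substituting: pH_final = 2.6900 + 1.0950 * 1.7010
Result: 4.5526


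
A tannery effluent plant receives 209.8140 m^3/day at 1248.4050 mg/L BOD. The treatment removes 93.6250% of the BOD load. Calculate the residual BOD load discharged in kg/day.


Load_in = volume * conc / 1000 = 209.8140 * 1248.4050 / 1000 = 261.9328 kg/day
Removed = Load_in * eff / 100 = 261.9328 * 93.6250 / 100 = 245.2346 kg/day
Load_out = Load_in - Removed = 261.9328 - 245.2346 = 16.6982 kg/day


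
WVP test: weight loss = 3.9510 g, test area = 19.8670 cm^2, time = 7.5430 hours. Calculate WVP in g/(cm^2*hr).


Formula: WVP = loss / (area * time)
Substituting: WVP = 3.9510 / (19.8670 * 7.5430)
Result: 0.0263652 g/(cm^2*hr)


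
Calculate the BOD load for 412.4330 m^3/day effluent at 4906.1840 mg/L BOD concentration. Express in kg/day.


Formula: BOD_load = volume * conc / 1000
Substituting: BOD_load = 412.4330 * 4906.1840 / 1000
Result: 2023.4722 kg/day


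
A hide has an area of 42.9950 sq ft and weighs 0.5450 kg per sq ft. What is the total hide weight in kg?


Formula: Weight = area * weight_per_sqft
Substituting: Weight = 42.9950 * 0.5450
Result: 23.4323 kg


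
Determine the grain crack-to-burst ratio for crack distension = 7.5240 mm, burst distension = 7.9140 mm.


Formula: Ratio = crack / burst
Substituting: Ratio = 7.5240 / 7.9140
Result: 0.9507


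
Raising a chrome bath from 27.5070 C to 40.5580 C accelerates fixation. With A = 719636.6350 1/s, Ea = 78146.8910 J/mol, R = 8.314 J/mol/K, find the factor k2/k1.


T1 = 27.5070 + 273.15 = 300.6570 K; T2 = 40.5580 + 273.15 = 313.7080 K
k1 = A * exp(-Ea/(R*T1)) = 719636.6350 * exp(-78146.8910/(8.314*300.6570)) = 1.9045e-08 1/s
k2 = A * exp(-Ea/(R*T2)) = 719636.6350 * exp(-78146.8910/(8.314*313.7080)) = 6.9924e-08 1/s
k2/k1 = 6.9924e-08 / 1.9045e-08 = 3.6716
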